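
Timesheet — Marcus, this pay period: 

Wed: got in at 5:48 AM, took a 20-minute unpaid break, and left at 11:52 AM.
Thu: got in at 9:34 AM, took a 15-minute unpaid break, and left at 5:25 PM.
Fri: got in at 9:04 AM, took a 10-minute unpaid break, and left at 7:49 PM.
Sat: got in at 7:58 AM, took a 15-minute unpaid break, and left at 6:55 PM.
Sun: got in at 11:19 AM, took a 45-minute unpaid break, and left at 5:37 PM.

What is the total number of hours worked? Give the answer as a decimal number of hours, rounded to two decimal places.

40.17 hours

Wed: 5:48 AM–11:52 AM = 6 h 4 min; less 20 min break → 5 h 44 min
Thu: 9:34 AM–5:25 PM = 7 h 51 min; less 15 min break → 7 h 36 min
Fri: 9:04 AM–7:49 PM = 10 h 45 min; less 10 min break → 10 h 35 min
Sat: 7:58 AM–6:55 PM = 10 h 57 min; less 15 min break → 10 h 42 min
Sun: 11:19 AM–5:37 PM = 6 h 18 min; less 45 min break → 5 h 33 min
Total: 5 h 44 min + 7 h 36 min + 10 h 35 min + 10 h 42 min + 5 h 33 min = 40 h 10 min.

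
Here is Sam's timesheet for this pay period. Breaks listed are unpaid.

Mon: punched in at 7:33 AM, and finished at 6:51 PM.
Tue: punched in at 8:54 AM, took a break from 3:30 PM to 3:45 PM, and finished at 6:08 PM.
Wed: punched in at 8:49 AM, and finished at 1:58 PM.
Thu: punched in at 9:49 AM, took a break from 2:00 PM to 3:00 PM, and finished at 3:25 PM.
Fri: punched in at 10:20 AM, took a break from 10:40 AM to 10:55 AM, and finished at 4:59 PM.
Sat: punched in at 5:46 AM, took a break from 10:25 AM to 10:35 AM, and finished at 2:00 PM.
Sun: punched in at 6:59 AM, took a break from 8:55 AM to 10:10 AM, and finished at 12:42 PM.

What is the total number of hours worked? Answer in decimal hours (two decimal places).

48.97 hours

Mon: 7:33 AM–6:51 PM = 11 h 18 min
Tue: 8:54 AM–6:08 PM = 9 h 14 min; less 15 min break → 8 h 59 min
Wed: 8:49 AM–1:58 PM = 5 h 9 min
Thu: 9:49 AM–3:25 PM = 5 h 36 min; less 60 min break → 4 h 36 min
Fri: 10:20 AM–4:59 PM = 6 h 39 min; less 15 min break → 6 h 24 min
Sat: 5:46 AM–2:00 PM = 8 h 14 min; less 10 min break → 8 h 4 min
Sun: 6:59 AM–12:42 PM = 5 h 43 min; less 75 min break → 4 h 28 min
Total: 11 h 18 min + 8 h 59 min + 5 h 9 min + 4 h 36 min + 6 h 24 min + 8 h 4 min + 4 h 28 min = 48 h 58 min.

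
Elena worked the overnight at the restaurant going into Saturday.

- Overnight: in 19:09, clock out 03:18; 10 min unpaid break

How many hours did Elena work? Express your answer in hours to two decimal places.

7.98 hours

Overnight: 19:09 → midnight = 4 h 51 min; midnight → 03:18 = 3 h 18 min; span 8 h 9 min; less 10 min break → 7 h 59 min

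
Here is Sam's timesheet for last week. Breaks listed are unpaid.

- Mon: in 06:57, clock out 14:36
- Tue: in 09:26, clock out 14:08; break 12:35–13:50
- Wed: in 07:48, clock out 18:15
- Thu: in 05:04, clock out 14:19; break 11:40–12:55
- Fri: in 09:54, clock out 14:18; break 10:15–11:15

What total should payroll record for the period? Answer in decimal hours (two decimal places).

32.95 hours

Mon: 06:57–14:36 = 7 h 39 min
Tue: 09:26–14:08 = 4 h 42 min; less 75 min break → 3 h 27 min
Wed: 07:48–18:15 = 10 h 27 min
Thu: 05:04–14:19 = 9 h 15 min; less 75 min break → 8 h 0 min
Fri: 09:54–14:18 = 4 h 24 min; less 60 min break → 3 h 24 min
Total: 7 h 39 min + 3 h 27 min + 10 h 27 min + 8 h 0 min + 3 h 24 min = 32 h 57 min.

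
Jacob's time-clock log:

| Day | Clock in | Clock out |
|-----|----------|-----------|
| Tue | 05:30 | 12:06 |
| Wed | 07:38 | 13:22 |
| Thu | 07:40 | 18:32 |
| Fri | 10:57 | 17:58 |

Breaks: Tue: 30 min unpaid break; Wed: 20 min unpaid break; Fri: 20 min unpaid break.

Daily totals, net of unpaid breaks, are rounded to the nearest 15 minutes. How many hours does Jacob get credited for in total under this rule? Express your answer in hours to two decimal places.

Tue: 05:30–12:06 = 6 h 36 min − 30 min = 6 h 6 min → rounds to 6 h 0 min
Wed: 07:38–13:22 = 5 h 44 min − 20 min = 5 h 24 min → rounds to 5 h 30 min
Thu: 07:40–18:32 = 10 h 52 min → rounds to 10 h 45 min
Fri: 10:57–17:58 = 7 h 1 min − 20 min = 6 h 41 min → rounds to 6 h 45 min
Total credited: 29 h 0 min.

29.00 hours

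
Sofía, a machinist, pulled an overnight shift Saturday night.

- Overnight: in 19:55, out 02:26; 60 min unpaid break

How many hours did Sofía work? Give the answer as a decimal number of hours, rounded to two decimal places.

5.52 hours

Overnight: 19:55 → midnight = 4 h 5 min; midnight → 02:26 = 2 h 26 min; span 6 h 31 min; less 60 min break → 5 h 31 min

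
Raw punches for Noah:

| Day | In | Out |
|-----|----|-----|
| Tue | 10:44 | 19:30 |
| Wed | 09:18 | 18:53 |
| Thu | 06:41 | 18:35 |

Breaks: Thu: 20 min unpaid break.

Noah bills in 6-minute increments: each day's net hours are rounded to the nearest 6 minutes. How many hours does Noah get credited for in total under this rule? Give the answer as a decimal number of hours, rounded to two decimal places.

30.00 hours

Tue: 10:44–19:30 = 8 h 46 min → rounds to 8 h 48 min
Wed: 09:18–18:53 = 9 h 35 min → rounds to 9 h 36 min
Thu: 06:41–18:35 = 11 h 54 min − 20 min = 11 h 34 min → rounds to 11 h 36 min
Total credited: 30 h 0 min.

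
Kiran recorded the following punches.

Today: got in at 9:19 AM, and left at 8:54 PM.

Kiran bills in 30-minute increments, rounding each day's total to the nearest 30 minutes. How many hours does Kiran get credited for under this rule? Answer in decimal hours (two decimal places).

11.50 hours

Today: 9:19 AM–8:54 PM = 11 h 35 min → rounds to 11 h 30 min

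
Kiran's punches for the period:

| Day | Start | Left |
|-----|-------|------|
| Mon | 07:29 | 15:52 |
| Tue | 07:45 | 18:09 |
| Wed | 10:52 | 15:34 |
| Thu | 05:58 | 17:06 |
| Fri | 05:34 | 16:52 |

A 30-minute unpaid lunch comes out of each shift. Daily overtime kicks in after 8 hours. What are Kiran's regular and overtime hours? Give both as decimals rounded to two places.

Mon: 07:29–15:52 = 8 h 23 min; less 30 min break → 7 h 53 min
Tue: 07:45–18:09 = 10 h 24 min; less 30 min break → 9 h 54 min
Wed: 10:52–15:34 = 4 h 42 min; less 30 min break → 4 h 12 min
Thu: 05:58–17:06 = 11 h 8 min; less 30 min break → 10 h 38 min
Fri: 05:34–16:52 = 11 h 18 min; less 30 min break → 10 h 48 min
Mon reg 7 h 53 min / OT 0 h 0 min; Tue reg 8 h 0 min / OT 1 h 54 min; Wed reg 4 h 12 min / OT 0 h 0 min; Thu reg 8 h 0 min / OT 2 h 38 min; Fri reg 8 h 0 min / OT 2 h 48 min.
Totals: regular 36 h 5 min, overtime 7 h 20 min.

Regular 36.08 hours, overtime 7.33 hours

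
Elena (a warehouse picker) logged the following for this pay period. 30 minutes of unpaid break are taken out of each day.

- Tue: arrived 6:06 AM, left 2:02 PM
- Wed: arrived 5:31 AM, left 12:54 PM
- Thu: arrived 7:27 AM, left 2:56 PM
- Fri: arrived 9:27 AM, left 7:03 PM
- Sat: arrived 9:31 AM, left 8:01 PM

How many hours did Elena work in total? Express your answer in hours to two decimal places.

Tue: 6:06 AM–2:02 PM = 7 h 56 min; less 30 min break → 7 h 26 min
Wed: 5:31 AM–12:54 PM = 7 h 23 min; less 30 min break → 6 h 53 min
Thu: 7:27 AM–2:56 PM = 7 h 29 min; less 30 min break → 6 h 59 min
Fri: 9:27 AM–7:03 PM = 9 h 36 min; less 30 min break → 9 h 6 min
Sat: 9:31 AM–8:01 PM = 10 h 30 min; less 30 min break → 10 h 0 min
Total: 7 h 26 min + 6 h 53 min + 6 h 59 min + 9 h 6 min + 10 h 0 min = 40 h 24 min.

40.40 hours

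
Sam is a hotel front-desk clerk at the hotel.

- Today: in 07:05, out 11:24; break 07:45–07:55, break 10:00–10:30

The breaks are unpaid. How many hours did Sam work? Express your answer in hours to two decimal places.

3.65 hours

Today: 07:05–11:24 = 4 h 19 min; less 40 min break → 3 h 39 min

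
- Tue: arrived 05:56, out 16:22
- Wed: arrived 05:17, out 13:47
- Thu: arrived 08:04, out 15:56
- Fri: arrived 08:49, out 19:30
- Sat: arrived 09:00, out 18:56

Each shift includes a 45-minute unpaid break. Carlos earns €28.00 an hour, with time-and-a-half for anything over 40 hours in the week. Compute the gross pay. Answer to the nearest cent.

€1274.00

Tue: 05:56–16:22 = 10 h 26 min; less 45 min break → 9 h 41 min
Wed: 05:17–13:47 = 8 h 30 min; less 45 min break → 7 h 45 min
Thu: 08:04–15:56 = 7 h 52 min; less 45 min break → 7 h 7 min
Fri: 08:49–19:30 = 10 h 41 min; less 45 min break → 9 h 56 min
Sat: 09:00–18:56 = 9 h 56 min; less 45 min break → 9 h 11 min
Total worked: 43 h 40 min = 2620 min.
Regular 40 h 0 min = 2400 min at €28.00/h; overtime 3 h 40 min = 220 min at €42.00/h.
Pay = (2400 × €28.00 + 220 × €42.00) ÷ 60 = €1274.00.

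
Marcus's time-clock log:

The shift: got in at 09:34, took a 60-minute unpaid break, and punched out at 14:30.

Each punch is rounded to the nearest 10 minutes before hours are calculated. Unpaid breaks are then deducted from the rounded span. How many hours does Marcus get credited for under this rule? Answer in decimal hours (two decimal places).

The shift: in 09:34→09:30, out 14:30→14:30; 5 h 0 min − 60 min = 4 h 0 min

4.00 hours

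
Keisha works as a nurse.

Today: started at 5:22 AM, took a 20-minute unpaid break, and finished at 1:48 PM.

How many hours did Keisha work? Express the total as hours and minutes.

Today: 5:22 AM–1:48 PM = 8 h 26 min; less 20 min break → 8 h 6 min

8 h 6 min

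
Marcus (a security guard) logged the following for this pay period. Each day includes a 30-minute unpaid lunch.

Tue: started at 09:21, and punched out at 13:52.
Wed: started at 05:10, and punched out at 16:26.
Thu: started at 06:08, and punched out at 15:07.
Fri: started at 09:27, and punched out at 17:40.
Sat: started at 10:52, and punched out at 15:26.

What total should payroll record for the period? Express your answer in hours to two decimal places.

35.05 hours

Tue: 09:21–13:52 = 4 h 31 min; less 30 min break → 4 h 1 min
Wed: 05:10–16:26 = 11 h 16 min; less 30 min break → 10 h 46 min
Thu: 06:08–15:07 = 8 h 59 min; less 30 min break → 8 h 29 min
Fri: 09:27–17:40 = 8 h 13 min; less 30 min break → 7 h 43 min
Sat: 10:52–15:26 = 4 h 34 min; less 30 min break → 4 h 4 min
Total: 4 h 1 min + 10 h 46 min + 8 h 29 min + 7 h 43 min + 4 h 4 min = 35 h 3 min.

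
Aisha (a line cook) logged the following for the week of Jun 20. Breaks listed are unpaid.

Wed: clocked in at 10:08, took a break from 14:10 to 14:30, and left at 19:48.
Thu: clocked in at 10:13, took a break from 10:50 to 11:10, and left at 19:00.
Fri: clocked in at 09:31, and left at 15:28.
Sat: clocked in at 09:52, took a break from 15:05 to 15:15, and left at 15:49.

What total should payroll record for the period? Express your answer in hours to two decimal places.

29.52 hours

Wed: 10:08–19:48 = 9 h 40 min; less 20 min break → 9 h 20 min
Thu: 10:13–19:00 = 8 h 47 min; less 20 min break → 8 h 27 min
Fri: 09:31–15:28 = 5 h 57 min
Sat: 09:52–15:49 = 5 h 57 min; less 10 min break → 5 h 47 min
Total: 9 h 20 min + 8 h 27 min + 5 h 57 min + 5 h 47 min = 29 h 31 min.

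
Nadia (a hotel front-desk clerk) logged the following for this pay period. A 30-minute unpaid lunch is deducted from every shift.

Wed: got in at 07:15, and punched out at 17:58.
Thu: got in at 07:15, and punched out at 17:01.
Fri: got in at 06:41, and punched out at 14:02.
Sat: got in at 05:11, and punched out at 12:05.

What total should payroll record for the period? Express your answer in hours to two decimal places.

32.73 hours

Wed: 07:15–17:58 = 10 h 43 min; less 30 min break → 10 h 13 min
Thu: 07:15–17:01 = 9 h 46 min; less 30 min break → 9 h 16 min
Fri: 06:41–14:02 = 7 h 21 min; less 30 min break → 6 h 51 min
Sat: 05:11–12:05 = 6 h 54 min; less 30 min break → 6 h 24 min
Total: 10 h 13 min + 9 h 16 min + 6 h 51 min + 6 h 24 min = 32 h 44 min.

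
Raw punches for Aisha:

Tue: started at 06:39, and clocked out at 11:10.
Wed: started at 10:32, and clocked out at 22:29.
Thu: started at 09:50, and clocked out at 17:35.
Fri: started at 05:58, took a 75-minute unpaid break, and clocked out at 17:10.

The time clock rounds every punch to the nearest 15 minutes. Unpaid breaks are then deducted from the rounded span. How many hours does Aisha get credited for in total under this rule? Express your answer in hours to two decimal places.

34.25 hours

Tue: in 06:39→06:45, out 11:10→11:15; 4 h 30 min
Wed: in 10:32→10:30, out 22:29→22:30; 12 h 0 min
Thu: in 09:50→09:45, out 17:35→17:30; 7 h 45 min
Fri: in 05:58→06:00, out 17:10→17:15; 11 h 15 min − 75 min = 10 h 0 min
Total credited: 34 h 15 min.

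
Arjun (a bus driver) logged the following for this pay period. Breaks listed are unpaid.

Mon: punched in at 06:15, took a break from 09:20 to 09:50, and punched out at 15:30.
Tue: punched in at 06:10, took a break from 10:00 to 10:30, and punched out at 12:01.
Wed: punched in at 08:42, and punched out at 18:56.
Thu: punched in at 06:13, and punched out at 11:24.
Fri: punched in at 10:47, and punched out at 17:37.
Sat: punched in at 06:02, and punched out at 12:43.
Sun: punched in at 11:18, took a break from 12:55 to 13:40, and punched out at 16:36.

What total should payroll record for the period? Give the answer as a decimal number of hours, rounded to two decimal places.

47.58 hours

Mon: 06:15–15:30 = 9 h 15 min; less 30 min break → 8 h 45 min
Tue: 06:10–12:01 = 5 h 51 min; less 30 min break → 5 h 21 min
Wed: 08:42–18:56 = 10 h 14 min
Thu: 06:13–11:24 = 5 h 11 min
Fri: 10:47–17:37 = 6 h 50 min
Sat: 06:02–12:43 = 6 h 41 min
Sun: 11:18–16:36 = 5 h 18 min; less 45 min break → 4 h 33 min
Total: 8 h 45 min + 5 h 21 min + 10 h 14 min + 5 h 11 min + 6 h 50 min + 6 h 41 min + 4 h 33 min = 47 h 35 min.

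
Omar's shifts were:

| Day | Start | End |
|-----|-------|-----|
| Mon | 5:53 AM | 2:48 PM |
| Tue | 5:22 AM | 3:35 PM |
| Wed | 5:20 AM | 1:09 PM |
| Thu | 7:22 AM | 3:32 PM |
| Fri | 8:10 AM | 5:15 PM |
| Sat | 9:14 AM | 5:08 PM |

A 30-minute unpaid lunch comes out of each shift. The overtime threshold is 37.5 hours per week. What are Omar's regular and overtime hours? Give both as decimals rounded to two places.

Regular 37.50 hours, overtime 11.60 hours

Mon: 5:53 AM–2:48 PM = 8 h 55 min; less 30 min break → 8 h 25 min
Tue: 5:22 AM–3:35 PM = 10 h 13 min; less 30 min break → 9 h 43 min
Wed: 5:20 AM–1:09 PM = 7 h 49 min; less 30 min break → 7 h 19 min
Thu: 7:22 AM–3:32 PM = 8 h 10 min; less 30 min break → 7 h 40 min
Fri: 8:10 AM–5:15 PM = 9 h 5 min; less 30 min break → 8 h 35 min
Sat: 9:14 AM–5:08 PM = 7 h 54 min; less 30 min break → 7 h 24 min
Total worked: 49 h 6 min = 49.10 h.
Threshold 37.5 h → overtime 11 h 36 min, regular 37 h 30 min.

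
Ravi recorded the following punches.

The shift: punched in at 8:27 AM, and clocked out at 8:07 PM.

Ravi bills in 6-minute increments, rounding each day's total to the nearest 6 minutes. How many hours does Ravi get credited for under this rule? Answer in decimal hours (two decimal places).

The shift: 8:27 AM–8:07 PM = 11 h 40 min → rounds to 11 h 42 min

11.70 hours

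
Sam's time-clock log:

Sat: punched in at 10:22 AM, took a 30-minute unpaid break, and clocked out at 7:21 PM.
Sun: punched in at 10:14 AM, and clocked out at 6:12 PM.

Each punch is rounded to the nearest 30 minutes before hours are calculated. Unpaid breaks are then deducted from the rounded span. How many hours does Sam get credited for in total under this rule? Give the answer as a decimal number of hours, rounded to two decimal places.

16.50 hours

Sat: in 10:22 AM→10:30 AM, out 7:21 PM→7:30 PM; 9 h 0 min − 30 min = 8 h 30 min
Sun: in 10:14 AM→10:00 AM, out 6:12 PM→6:00 PM; 8 h 0 min
Total credited: 16 h 30 min.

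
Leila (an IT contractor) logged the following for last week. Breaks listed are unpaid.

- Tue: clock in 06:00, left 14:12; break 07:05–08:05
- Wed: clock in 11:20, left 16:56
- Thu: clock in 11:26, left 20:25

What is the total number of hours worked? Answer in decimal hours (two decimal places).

Tue: 06:00–14:12 = 8 h 12 min; less 60 min break → 7 h 12 min
Wed: 11:20–16:56 = 5 h 36 min
Thu: 11:26–20:25 = 8 h 59 min
Total: 7 h 12 min + 5 h 36 min + 8 h 59 min = 21 h 47 min.

21.78 hours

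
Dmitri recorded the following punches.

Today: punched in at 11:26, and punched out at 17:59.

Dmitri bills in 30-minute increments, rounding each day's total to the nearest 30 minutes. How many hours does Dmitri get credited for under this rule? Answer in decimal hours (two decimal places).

Today: 11:26–17:59 = 6 h 33 min → rounds to 6 h 30 min

6.50 hours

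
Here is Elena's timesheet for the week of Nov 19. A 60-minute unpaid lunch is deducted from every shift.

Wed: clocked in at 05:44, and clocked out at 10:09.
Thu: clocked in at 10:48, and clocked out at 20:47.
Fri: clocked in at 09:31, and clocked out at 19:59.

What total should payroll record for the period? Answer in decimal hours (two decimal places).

21.87 hours

Wed: 05:44–10:09 = 4 h 25 min; less 60 min break → 3 h 25 min
Thu: 10:48–20:47 = 9 h 59 min; less 60 min break → 8 h 59 min
Fri: 09:31–19:59 = 10 h 28 min; less 60 min break → 9 h 28 min
Total: 3 h 25 min + 8 h 59 min + 9 h 28 min = 21 h 52 min.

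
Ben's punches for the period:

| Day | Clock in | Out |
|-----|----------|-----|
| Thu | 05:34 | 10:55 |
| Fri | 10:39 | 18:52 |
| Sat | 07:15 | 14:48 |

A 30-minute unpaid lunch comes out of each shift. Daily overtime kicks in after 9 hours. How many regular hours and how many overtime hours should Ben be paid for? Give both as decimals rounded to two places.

Regular 19.62 hours, overtime 0.00 hours

Thu: 05:34–10:55 = 5 h 21 min; less 30 min break → 4 h 51 min
Fri: 10:39–18:52 = 8 h 13 min; less 30 min break → 7 h 43 min
Sat: 07:15–14:48 = 7 h 33 min; less 30 min break → 7 h 3 min
Thu reg 4 h 51 min / OT 0 h 0 min; Fri reg 7 h 43 min / OT 0 h 0 min; Sat reg 7 h 3 min / OT 0 h 0 min.
Totals: regular 19 h 37 min, overtime 0 h 0 min.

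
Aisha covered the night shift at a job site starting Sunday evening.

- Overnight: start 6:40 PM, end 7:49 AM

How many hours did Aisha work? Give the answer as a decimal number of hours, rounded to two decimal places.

13.15 hours

Overnight: 6:40 PM → midnight = 5 h 20 min; midnight → 7:49 AM = 7 h 49 min; span 13 h 9 min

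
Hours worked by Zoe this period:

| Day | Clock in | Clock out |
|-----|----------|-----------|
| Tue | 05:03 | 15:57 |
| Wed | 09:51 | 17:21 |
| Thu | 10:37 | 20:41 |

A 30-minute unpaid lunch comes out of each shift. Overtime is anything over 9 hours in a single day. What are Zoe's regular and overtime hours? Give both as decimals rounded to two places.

Tue: 05:03–15:57 = 10 h 54 min; less 30 min break → 10 h 24 min
Wed: 09:51–17:21 = 7 h 30 min; less 30 min break → 7 h 0 min
Thu: 10:37–20:41 = 10 h 4 min; less 30 min break → 9 h 34 min
Tue reg 9 h 0 min / OT 1 h 24 min; Wed reg 7 h 0 min / OT 0 h 0 min; Thu reg 9 h 0 min / OT 0 h 34 min.
Totals: regular 25 h 0 min, overtime 1 h 58 min.

Regular 25.00 hours, overtime 1.97 hours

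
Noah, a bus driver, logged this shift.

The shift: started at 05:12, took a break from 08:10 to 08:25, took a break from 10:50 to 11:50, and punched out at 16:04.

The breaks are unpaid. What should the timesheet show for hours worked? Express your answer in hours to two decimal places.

9.62 hours

The shift: 05:12–16:04 = 10 h 52 min; less 75 min break → 9 h 37 min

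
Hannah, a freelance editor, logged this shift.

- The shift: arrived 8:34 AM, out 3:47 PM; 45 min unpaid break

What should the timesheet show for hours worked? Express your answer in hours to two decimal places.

The shift: 8:34 AM–3:47 PM = 7 h 13 min; less 45 min break → 6 h 28 min

6.47 hours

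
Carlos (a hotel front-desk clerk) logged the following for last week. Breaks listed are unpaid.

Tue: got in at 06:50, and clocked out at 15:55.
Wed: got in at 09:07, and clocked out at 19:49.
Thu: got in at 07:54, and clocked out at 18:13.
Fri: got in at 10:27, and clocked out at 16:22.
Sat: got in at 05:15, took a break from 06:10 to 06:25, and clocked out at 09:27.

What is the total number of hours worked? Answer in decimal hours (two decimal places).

39.97 hours

Tue: 06:50–15:55 = 9 h 5 min
Wed: 09:07–19:49 = 10 h 42 min
Thu: 07:54–18:13 = 10 h 19 min
Fri: 10:27–16:22 = 5 h 55 min
Sat: 05:15–09:27 = 4 h 12 min; less 15 min break → 3 h 57 min
Total: 9 h 5 min + 10 h 42 min + 10 h 19 min + 5 h 55 min + 3 h 57 min = 39 h 58 min.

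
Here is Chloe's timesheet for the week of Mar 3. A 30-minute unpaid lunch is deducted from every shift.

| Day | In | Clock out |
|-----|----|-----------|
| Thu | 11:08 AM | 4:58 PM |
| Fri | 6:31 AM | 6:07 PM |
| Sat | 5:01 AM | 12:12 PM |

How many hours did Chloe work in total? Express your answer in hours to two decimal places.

23.12 hours

Thu: 11:08 AM–4:58 PM = 5 h 50 min; less 30 min break → 5 h 20 min
Fri: 6:31 AM–6:07 PM = 11 h 36 min; less 30 min break → 11 h 6 min
Sat: 5:01 AM–12:12 PM = 7 h 11 min; less 30 min break → 6 h 41 min
Total: 5 h 20 min + 11 h 6 min + 6 h 41 min = 23 h 7 min.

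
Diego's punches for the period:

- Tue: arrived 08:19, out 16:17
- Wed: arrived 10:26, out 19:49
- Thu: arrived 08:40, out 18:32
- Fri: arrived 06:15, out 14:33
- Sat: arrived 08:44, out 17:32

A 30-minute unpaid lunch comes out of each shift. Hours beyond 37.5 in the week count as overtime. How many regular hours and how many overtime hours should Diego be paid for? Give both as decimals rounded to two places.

Regular 37.50 hours, overtime 4.32 hours

Tue: 08:19–16:17 = 7 h 58 min; less 30 min break → 7 h 28 min
Wed: 10:26–19:49 = 9 h 23 min; less 30 min break → 8 h 53 min
Thu: 08:40–18:32 = 9 h 52 min; less 30 min break → 9 h 22 min
Fri: 06:15–14:33 = 8 h 18 min; less 30 min break → 7 h 48 min
Sat: 08:44–17:32 = 8 h 48 min; less 30 min break → 8 h 18 min
Total worked: 41 h 49 min = 41.82 h.
Threshold 37.5 h → overtime 4 h 19 min, regular 37 h 30 min.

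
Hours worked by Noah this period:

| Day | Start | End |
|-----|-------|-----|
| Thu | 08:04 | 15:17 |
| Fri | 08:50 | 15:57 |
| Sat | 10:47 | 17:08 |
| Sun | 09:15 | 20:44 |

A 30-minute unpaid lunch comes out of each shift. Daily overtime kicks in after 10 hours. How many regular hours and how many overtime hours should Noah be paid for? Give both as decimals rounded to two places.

Regular 29.18 hours, overtime 0.98 hours

Thu: 08:04–15:17 = 7 h 13 min; less 30 min break → 6 h 43 min
Fri: 08:50–15:57 = 7 h 7 min; less 30 min break → 6 h 37 min
Sat: 10:47–17:08 = 6 h 21 min; less 30 min break → 5 h 51 min
Sun: 09:15–20:44 = 11 h 29 min; less 30 min break → 10 h 59 min
Thu reg 6 h 43 min / OT 0 h 0 min; Fri reg 6 h 37 min / OT 0 h 0 min; Sat reg 5 h 51 min / OT 0 h 0 min; Sun reg 10 h 0 min / OT 0 h 59 min.
Totals: regular 29 h 11 min, overtime 0 h 59 min.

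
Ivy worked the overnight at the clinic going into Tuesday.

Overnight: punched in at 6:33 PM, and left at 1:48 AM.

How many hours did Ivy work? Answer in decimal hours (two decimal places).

7.25 hours

Overnight: 6:33 PM → midnight = 5 h 27 min; midnight → 1:48 AM = 1 h 48 min; span 7 h 15 min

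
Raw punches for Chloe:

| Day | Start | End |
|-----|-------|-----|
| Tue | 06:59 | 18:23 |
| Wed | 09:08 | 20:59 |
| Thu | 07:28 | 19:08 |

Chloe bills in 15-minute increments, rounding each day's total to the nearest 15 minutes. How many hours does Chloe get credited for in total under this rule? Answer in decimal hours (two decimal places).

Tue: 06:59–18:23 = 11 h 24 min → rounds to 11 h 30 min
Wed: 09:08–20:59 = 11 h 51 min → rounds to 11 h 45 min
Thu: 07:28–19:08 = 11 h 40 min → rounds to 11 h 45 min
Total credited: 35 h 0 min.

35.00 hours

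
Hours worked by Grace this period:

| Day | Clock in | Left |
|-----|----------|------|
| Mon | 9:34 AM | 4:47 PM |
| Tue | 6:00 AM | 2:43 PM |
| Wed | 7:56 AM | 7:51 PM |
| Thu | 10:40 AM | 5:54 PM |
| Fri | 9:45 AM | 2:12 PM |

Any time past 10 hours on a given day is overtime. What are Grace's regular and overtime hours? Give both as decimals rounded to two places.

Regular 37.62 hours, overtime 1.92 hours

Mon: 9:34 AM–4:47 PM = 7 h 13 min
Tue: 6:00 AM–2:43 PM = 8 h 43 min
Wed: 7:56 AM–7:51 PM = 11 h 55 min
Thu: 10:40 AM–5:54 PM = 7 h 14 min
Fri: 9:45 AM–2:12 PM = 4 h 27 min
Mon reg 7 h 13 min / OT 0 h 0 min; Tue reg 8 h 43 min / OT 0 h 0 min; Wed reg 10 h 0 min / OT 1 h 55 min; Thu reg 7 h 14 min / OT 0 h 0 min; Fri reg 4 h 27 min / OT 0 h 0 min.
Totals: regular 37 h 37 min, overtime 1 h 55 min.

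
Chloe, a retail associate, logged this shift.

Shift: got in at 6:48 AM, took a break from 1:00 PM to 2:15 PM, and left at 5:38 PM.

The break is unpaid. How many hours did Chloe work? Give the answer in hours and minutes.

9 h 35 min

Shift: 6:48 AM–5:38 PM = 10 h 50 min; less 75 min break → 9 h 35 min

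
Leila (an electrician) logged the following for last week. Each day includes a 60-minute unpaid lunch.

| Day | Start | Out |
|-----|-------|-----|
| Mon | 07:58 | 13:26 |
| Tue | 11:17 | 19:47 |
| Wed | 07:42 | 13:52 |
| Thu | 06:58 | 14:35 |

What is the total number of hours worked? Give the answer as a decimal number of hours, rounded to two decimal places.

23.75 hours

Mon: 07:58–13:26 = 5 h 28 min; less 60 min break → 4 h 28 min
Tue: 11:17–19:47 = 8 h 30 min; less 60 min break → 7 h 30 min
Wed: 07:42–13:52 = 6 h 10 min; less 60 min break → 5 h 10 min
Thu: 06:58–14:35 = 7 h 37 min; less 60 min break → 6 h 37 min
Total: 4 h 28 min + 7 h 30 min + 5 h 10 min + 6 h 37 min = 23 h 45 min.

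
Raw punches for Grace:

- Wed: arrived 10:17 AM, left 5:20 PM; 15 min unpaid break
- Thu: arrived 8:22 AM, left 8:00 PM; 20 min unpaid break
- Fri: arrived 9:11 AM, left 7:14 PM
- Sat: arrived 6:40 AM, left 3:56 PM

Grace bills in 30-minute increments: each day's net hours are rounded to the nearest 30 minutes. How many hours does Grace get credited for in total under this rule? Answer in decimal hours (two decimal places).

38.00 hours

Wed: 10:17 AM–5:20 PM = 7 h 3 min − 15 min = 6 h 48 min → rounds to 7 h 0 min
Thu: 8:22 AM–8:00 PM = 11 h 38 min − 20 min = 11 h 18 min → rounds to 11 h 30 min
Fri: 9:11 AM–7:14 PM = 10 h 3 min → rounds to 10 h 0 min
Sat: 6:40 AM–3:56 PM = 9 h 16 min → rounds to 9 h 30 min
Total credited: 38 h 0 min.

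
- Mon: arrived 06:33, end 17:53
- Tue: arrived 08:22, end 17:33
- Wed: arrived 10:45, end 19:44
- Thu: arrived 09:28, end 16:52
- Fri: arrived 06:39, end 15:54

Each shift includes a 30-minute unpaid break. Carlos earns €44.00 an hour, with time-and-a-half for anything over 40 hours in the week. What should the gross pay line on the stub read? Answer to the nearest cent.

Mon: 06:33–17:53 = 11 h 20 min; less 30 min break → 10 h 50 min
Tue: 08:22–17:33 = 9 h 11 min; less 30 min break → 8 h 41 min
Wed: 10:45–19:44 = 8 h 59 min; less 30 min break → 8 h 29 min
Thu: 09:28–16:52 = 7 h 24 min; less 30 min break → 6 h 54 min
Fri: 06:39–15:54 = 9 h 15 min; less 30 min break → 8 h 45 min
Total worked: 43 h 39 min = 2619 min.
Regular 40 h 0 min = 2400 min at €44.00/h; overtime 3 h 39 min = 219 min at €66.00/h.
Pay = (2400 × €44.00 + 219 × €66.00) ÷ 60 = €2000.90.

€2000.90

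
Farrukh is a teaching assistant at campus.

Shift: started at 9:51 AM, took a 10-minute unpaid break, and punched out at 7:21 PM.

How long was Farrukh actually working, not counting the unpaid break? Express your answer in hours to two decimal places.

9.33 hours

Shift: 9:51 AM–7:21 PM = 9 h 30 min; less 10 min break → 9 h 20 min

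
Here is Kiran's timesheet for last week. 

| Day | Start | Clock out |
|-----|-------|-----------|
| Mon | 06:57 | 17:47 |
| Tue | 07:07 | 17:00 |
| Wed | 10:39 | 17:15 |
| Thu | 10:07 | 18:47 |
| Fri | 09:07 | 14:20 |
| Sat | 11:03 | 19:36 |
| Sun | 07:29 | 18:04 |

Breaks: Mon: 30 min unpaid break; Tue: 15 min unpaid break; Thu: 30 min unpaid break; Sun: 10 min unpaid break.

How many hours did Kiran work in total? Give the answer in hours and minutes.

58 h 55 min

Mon: 06:57–17:47 = 10 h 50 min; less 30 min break → 10 h 20 min
Tue: 07:07–17:00 = 9 h 53 min; less 15 min break → 9 h 38 min
Wed: 10:39–17:15 = 6 h 36 min
Thu: 10:07–18:47 = 8 h 40 min; less 30 min break → 8 h 10 min
Fri: 09:07–14:20 = 5 h 13 min
Sat: 11:03–19:36 = 8 h 33 min
Sun: 07:29–18:04 = 10 h 35 min; less 10 min break → 10 h 25 min
Total: 10 h 20 min + 9 h 38 min + 6 h 36 min + 8 h 10 min + 5 h 13 min + 8 h 33 min + 10 h 25 min = 58 h 55 min.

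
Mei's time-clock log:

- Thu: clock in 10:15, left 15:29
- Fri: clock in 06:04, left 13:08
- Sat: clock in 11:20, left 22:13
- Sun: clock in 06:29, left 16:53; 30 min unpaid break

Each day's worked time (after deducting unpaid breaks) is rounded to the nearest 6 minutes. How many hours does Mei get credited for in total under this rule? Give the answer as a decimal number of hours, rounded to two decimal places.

33.10 hours

Thu: 10:15–15:29 = 5 h 14 min → rounds to 5 h 12 min
Fri: 06:04–13:08 = 7 h 4 min → rounds to 7 h 6 min
Sat: 11:20–22:13 = 10 h 53 min → rounds to 10 h 54 min
Sun: 06:29–16:53 = 10 h 24 min − 30 min = 9 h 54 min → rounds to 9 h 54 min
Total credited: 33 h 6 min.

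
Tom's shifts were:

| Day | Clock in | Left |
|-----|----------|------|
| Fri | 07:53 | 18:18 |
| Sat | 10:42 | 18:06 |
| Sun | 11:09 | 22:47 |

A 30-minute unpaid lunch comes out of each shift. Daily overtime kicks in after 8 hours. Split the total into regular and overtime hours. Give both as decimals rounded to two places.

Fri: 07:53–18:18 = 10 h 25 min; less 30 min break → 9 h 55 min
Sat: 10:42–18:06 = 7 h 24 min; less 30 min break → 6 h 54 min
Sun: 11:09–22:47 = 11 h 38 min; less 30 min break → 11 h 8 min
Fri reg 8 h 0 min / OT 1 h 55 min; Sat reg 6 h 54 min / OT 0 h 0 min; Sun reg 8 h 0 min / OT 3 h 8 min.
Totals: regular 22 h 54 min, overtime 5 h 3 min.

Regular 22.90 hours, overtime 5.05 hours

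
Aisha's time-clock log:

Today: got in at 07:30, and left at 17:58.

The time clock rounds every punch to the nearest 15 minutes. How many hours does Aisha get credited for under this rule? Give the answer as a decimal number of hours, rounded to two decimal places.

Today: in 07:30→07:30, out 17:58→18:00; 10 h 30 min

10.50 hours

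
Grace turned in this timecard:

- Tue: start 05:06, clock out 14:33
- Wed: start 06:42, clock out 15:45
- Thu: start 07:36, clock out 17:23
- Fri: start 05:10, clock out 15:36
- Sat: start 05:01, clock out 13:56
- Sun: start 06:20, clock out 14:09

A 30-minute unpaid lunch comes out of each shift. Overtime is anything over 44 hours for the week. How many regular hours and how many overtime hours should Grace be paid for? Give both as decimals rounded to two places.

Regular 44.00 hours, overtime 8.45 hours

Tue: 05:06–14:33 = 9 h 27 min; less 30 min break → 8 h 57 min
Wed: 06:42–15:45 = 9 h 3 min; less 30 min break → 8 h 33 min
Thu: 07:36–17:23 = 9 h 47 min; less 30 min break → 9 h 17 min
Fri: 05:10–15:36 = 10 h 26 min; less 30 min break → 9 h 56 min
Sat: 05:01–13:56 = 8 h 55 min; less 30 min break → 8 h 25 min
Sun: 06:20–14:09 = 7 h 49 min; less 30 min break → 7 h 19 min
Total worked: 52 h 27 min = 52.45 h.
Threshold 44 h → overtime 8 h 27 min, regular 44 h 0 min.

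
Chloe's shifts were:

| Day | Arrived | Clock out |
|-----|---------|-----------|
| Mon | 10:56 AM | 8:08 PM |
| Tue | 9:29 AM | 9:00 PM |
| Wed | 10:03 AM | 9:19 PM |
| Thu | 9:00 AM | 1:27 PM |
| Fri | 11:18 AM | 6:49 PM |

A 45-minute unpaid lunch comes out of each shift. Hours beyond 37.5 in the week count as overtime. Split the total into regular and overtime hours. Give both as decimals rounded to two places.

Regular 37.50 hours, overtime 2.70 hours

Mon: 10:56 AM–8:08 PM = 9 h 12 min; less 45 min break → 8 h 27 min
Tue: 9:29 AM–9:00 PM = 11 h 31 min; less 45 min break → 10 h 46 min
Wed: 10:03 AM–9:19 PM = 11 h 16 min; less 45 min break → 10 h 31 min
Thu: 9:00 AM–1:27 PM = 4 h 27 min; less 45 min break → 3 h 42 min
Fri: 11:18 AM–6:49 PM = 7 h 31 min; less 45 min break → 6 h 46 min
Total worked: 40 h 12 min = 40.20 h.
Threshold 37.5 h → overtime 2 h 42 min, regular 37 h 30 min.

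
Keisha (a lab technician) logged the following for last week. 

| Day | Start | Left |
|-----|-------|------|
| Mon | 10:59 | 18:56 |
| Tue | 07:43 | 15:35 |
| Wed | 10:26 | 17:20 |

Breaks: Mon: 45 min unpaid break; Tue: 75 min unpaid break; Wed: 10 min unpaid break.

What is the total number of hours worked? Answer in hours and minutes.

Mon: 10:59–18:56 = 7 h 57 min; less 45 min break → 7 h 12 min
Tue: 07:43–15:35 = 7 h 52 min; less 75 min break → 6 h 37 min
Wed: 10:26–17:20 = 6 h 54 min; less 10 min break → 6 h 44 min
Total: 7 h 12 min + 6 h 37 min + 6 h 44 min = 20 h 33 min.

20 h 33 min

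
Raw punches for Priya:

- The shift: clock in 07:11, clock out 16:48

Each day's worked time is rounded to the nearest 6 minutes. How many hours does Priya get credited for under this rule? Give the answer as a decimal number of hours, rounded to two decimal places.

The shift: 07:11–16:48 = 9 h 37 min → rounds to 9 h 36 min

9.60 hours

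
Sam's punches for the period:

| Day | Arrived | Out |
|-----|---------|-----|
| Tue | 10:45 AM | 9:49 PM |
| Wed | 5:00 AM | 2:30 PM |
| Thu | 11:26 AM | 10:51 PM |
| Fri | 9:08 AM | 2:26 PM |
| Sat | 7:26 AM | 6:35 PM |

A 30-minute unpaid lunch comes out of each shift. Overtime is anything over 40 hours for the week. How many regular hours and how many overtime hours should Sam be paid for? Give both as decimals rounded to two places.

Regular 40.00 hours, overtime 5.93 hours

Tue: 10:45 AM–9:49 PM = 11 h 4 min; less 30 min break → 10 h 34 min
Wed: 5:00 AM–2:30 PM = 9 h 30 min; less 30 min break → 9 h 0 min
Thu: 11:26 AM–10:51 PM = 11 h 25 min; less 30 min break → 10 h 55 min
Fri: 9:08 AM–2:26 PM = 5 h 18 min; less 30 min break → 4 h 48 min
Sat: 7:26 AM–6:35 PM = 11 h 9 min; less 30 min break → 10 h 39 min
Total worked: 45 h 56 min = 45.93 h.
Threshold 40 h → overtime 5 h 56 min, regular 40 h 0 min.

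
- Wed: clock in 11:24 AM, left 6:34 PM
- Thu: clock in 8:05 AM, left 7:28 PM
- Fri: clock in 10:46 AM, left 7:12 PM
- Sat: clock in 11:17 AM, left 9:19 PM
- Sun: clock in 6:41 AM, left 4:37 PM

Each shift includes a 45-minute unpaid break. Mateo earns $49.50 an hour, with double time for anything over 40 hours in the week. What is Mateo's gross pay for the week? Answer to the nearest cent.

$2296.80

Wed: 11:24 AM–6:34 PM = 7 h 10 min; less 45 min break → 6 h 25 min
Thu: 8:05 AM–7:28 PM = 11 h 23 min; less 45 min break → 10 h 38 min
Fri: 10:46 AM–7:12 PM = 8 h 26 min; less 45 min break → 7 h 41 min
Sat: 11:17 AM–9:19 PM = 10 h 2 min; less 45 min break → 9 h 17 min
Sun: 6:41 AM–4:37 PM = 9 h 56 min; less 45 min break → 9 h 11 min
Total worked: 43 h 12 min = 2592 min.
Regular 40 h 0 min = 2400 min at $49.50/h; overtime 3 h 12 min = 192 min at $99.00/h.
Pay = (2400 × $49.50 + 192 × $99.00) ÷ 60 = $2296.80.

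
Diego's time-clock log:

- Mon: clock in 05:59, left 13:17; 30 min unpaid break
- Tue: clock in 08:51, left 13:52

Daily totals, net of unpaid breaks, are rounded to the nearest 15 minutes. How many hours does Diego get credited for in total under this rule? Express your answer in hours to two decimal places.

11.75 hours

Mon: 05:59–13:17 = 7 h 18 min − 30 min = 6 h 48 min → rounds to 6 h 45 min
Tue: 08:51–13:52 = 5 h 1 min → rounds to 5 h 0 min
Total credited: 11 h 45 min.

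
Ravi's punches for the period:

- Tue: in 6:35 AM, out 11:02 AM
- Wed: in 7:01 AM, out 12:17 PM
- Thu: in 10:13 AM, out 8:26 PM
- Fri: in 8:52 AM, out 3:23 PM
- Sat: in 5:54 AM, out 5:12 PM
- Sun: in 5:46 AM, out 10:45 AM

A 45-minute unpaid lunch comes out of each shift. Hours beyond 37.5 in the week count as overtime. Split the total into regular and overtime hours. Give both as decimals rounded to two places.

Regular 37.50 hours, overtime 0.73 hours

Tue: 6:35 AM–11:02 AM = 4 h 27 min; less 45 min break → 3 h 42 min
Wed: 7:01 AM–12:17 PM = 5 h 16 min; less 45 min break → 4 h 31 min
Thu: 10:13 AM–8:26 PM = 10 h 13 min; less 45 min break → 9 h 28 min
Fri: 8:52 AM–3:23 PM = 6 h 31 min; less 45 min break → 5 h 46 min
Sat: 5:54 AM–5:12 PM = 11 h 18 min; less 45 min break → 10 h 33 min
Sun: 5:46 AM–10:45 AM = 4 h 59 min; less 45 min break → 4 h 14 min
Total worked: 38 h 14 min = 38.23 h.
Threshold 37.5 h → overtime 0 h 44 min, regular 37 h 30 min.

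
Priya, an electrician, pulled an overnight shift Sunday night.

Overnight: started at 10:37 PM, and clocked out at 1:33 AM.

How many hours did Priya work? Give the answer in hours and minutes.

2 h 56 min

Overnight: 10:37 PM → midnight = 1 h 23 min; midnight → 1:33 AM = 1 h 33 min; span 2 h 56 min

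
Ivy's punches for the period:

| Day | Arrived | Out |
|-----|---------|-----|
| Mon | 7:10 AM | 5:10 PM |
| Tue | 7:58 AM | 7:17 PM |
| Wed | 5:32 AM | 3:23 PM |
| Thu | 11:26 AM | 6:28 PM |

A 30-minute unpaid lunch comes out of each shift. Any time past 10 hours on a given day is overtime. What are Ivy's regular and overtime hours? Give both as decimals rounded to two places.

Mon: 7:10 AM–5:10 PM = 10 h 0 min; less 30 min break → 9 h 30 min
Tue: 7:58 AM–7:17 PM = 11 h 19 min; less 30 min break → 10 h 49 min
Wed: 5:32 AM–3:23 PM = 9 h 51 min; less 30 min break → 9 h 21 min
Thu: 11:26 AM–6:28 PM = 7 h 2 min; less 30 min break → 6 h 32 min
Mon reg 9 h 30 min / OT 0 h 0 min; Tue reg 10 h 0 min / OT 0 h 49 min; Wed reg 9 h 21 min / OT 0 h 0 min; Thu reg 6 h 32 min / OT 0 h 0 min.
Totals: regular 35 h 23 min, overtime 0 h 49 min.

Regular 35.38 hours, overtime 0.82 hours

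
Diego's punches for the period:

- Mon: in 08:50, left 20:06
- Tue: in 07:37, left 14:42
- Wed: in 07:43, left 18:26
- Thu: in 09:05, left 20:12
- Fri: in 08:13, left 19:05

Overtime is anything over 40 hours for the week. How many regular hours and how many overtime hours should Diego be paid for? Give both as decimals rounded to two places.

Mon: 08:50–20:06 = 11 h 16 min
Tue: 07:37–14:42 = 7 h 5 min
Wed: 07:43–18:26 = 10 h 43 min
Thu: 09:05–20:12 = 11 h 7 min
Fri: 08:13–19:05 = 10 h 52 min
Total worked: 51 h 3 min = 51.05 h.
Threshold 40 h → overtime 11 h 3 min, regular 40 h 0 min.

Regular 40.00 hours, overtime 11.05 hours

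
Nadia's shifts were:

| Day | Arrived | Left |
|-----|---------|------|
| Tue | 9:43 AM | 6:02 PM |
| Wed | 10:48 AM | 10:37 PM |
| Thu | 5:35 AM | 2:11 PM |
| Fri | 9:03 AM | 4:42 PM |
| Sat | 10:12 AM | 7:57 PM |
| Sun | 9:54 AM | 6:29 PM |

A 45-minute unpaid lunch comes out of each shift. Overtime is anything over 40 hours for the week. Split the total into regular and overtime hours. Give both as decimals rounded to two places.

Tue: 9:43 AM–6:02 PM = 8 h 19 min; less 45 min break → 7 h 34 min
Wed: 10:48 AM–10:37 PM = 11 h 49 min; less 45 min break → 11 h 4 min
Thu: 5:35 AM–2:11 PM = 8 h 36 min; less 45 min break → 7 h 51 min
Fri: 9:03 AM–4:42 PM = 7 h 39 min; less 45 min break → 6 h 54 min
Sat: 10:12 AM–7:57 PM = 9 h 45 min; less 45 min break → 9 h 0 min
Sun: 9:54 AM–6:29 PM = 8 h 35 min; less 45 min break → 7 h 50 min
Total worked: 50 h 13 min = 50.22 h.
Threshold 40 h → overtime 10 h 13 min, regular 40 h 0 min.

Regular 40.00 hours, overtime 10.22 hours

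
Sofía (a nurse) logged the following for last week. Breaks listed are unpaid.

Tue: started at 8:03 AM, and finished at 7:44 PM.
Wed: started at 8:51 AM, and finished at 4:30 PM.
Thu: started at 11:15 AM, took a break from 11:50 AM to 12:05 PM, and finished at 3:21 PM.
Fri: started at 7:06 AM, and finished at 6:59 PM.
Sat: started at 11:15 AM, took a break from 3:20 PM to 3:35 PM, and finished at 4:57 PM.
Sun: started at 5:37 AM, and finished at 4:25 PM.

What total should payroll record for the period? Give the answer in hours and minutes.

51 h 19 min

Tue: 8:03 AM–7:44 PM = 11 h 41 min
Wed: 8:51 AM–4:30 PM = 7 h 39 min
Thu: 11:15 AM–3:21 PM = 4 h 6 min; less 15 min break → 3 h 51 min
Fri: 7:06 AM–6:59 PM = 11 h 53 min
Sat: 11:15 AM–4:57 PM = 5 h 42 min; less 15 min break → 5 h 27 min
Sun: 5:37 AM–4:25 PM = 10 h 48 min
Total: 11 h 41 min + 7 h 39 min + 3 h 51 min + 11 h 53 min + 5 h 27 min + 10 h 48 min = 51 h 19 min.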